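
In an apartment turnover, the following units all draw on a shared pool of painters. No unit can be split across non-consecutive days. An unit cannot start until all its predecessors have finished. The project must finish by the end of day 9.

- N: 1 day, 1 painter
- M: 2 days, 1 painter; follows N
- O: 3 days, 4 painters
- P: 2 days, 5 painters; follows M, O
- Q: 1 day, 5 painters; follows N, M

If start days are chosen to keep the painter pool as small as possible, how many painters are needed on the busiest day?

5

Early-start (N@1, M@2, O@1, P@4, Q@4) gives peak 10: d1:5  d2:5  d3:5  d4:10  d5:5  d6:0  d7:0  d8:0  d9:0.
Shift Q→6.
Schedule N@1, M@2, O@1, P@4, Q@6: d1:5  d2:5  d3:5  d4:5  d5:5  d6:5  d7:0  d8:0  d9:0 — peak 5.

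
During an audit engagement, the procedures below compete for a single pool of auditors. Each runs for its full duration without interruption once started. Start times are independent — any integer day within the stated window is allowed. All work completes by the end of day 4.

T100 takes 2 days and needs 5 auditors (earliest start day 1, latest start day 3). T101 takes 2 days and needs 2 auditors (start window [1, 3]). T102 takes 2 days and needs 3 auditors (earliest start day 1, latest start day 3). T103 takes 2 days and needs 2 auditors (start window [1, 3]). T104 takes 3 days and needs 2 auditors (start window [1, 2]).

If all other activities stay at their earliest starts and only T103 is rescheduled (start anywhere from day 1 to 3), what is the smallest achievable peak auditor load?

12

T103@1: d1:14  d2:14  d3:2  d4:0 → peak 14
T103@2: d1:12  d2:14  d3:4  d4:0 → peak 14
T103@3: d1:12  d2:12  d3:4  d4:2 → peak 12
Best is T103@3, peak 12.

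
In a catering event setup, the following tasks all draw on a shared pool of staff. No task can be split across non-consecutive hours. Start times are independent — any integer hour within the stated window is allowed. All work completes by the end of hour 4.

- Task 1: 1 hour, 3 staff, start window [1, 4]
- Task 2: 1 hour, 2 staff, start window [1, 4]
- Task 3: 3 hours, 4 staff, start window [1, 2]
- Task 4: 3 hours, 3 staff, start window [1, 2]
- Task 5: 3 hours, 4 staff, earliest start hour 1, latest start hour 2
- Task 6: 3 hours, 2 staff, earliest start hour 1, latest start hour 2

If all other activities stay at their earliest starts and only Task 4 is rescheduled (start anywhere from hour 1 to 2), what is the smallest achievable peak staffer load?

Task 4@1: h1:18  h2:13  h3:13  h4:0 → peak 18
Task 4@2: h1:15  h2:13  h3:13  h4:3 → peak 15
Best is Task 4@2, peak 15.

15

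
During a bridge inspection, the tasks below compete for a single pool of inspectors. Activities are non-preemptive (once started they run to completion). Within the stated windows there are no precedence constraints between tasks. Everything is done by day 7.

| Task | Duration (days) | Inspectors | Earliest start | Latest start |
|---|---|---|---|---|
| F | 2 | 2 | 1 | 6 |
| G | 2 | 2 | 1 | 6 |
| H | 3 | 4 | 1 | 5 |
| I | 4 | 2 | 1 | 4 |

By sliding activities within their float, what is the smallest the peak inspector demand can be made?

Early-start (F@1, G@1, H@1, I@1) gives peak 10: d1:10  d2:10  d3:6  d4:2  d5:0  d6:0  d7:0.
Shift G→3, H→5.
Schedule F@1, G@3, H@5, I@1: d1:4  d2:4  d3:4  d4:4  d5:4  d6:4  d7:4 — peak 4.
Total inspector-days = 28 over 7 days ⇒ peak ≥ ⌈28/7⌉ = 4, so 4 is optimal.

4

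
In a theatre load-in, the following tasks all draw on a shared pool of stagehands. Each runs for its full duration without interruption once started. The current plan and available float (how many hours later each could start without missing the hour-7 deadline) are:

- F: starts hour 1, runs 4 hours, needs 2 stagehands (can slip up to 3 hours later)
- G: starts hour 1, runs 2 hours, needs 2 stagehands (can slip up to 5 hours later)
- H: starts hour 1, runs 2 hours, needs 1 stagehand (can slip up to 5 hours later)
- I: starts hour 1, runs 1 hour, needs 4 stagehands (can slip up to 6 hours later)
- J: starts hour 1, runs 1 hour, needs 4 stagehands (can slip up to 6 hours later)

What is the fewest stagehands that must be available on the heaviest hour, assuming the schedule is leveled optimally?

Early-start (F@1, G@1, H@1, I@1, J@1) gives peak 13: h1:13  h2:5  h3:2  h4:2  h5:0  h6:0  h7:0.
Shift H→3, I→5, J→6.
Schedule F@1, G@1, H@3, I@5, J@6: h1:4  h2:4  h3:3  h4:3  h5:4  h6:4  h7:0 — peak 4.
Total stagehand-hours = 22 over 7 hours ⇒ peak ≥ ⌈22/7⌉ = 4, so 4 is optimal.

4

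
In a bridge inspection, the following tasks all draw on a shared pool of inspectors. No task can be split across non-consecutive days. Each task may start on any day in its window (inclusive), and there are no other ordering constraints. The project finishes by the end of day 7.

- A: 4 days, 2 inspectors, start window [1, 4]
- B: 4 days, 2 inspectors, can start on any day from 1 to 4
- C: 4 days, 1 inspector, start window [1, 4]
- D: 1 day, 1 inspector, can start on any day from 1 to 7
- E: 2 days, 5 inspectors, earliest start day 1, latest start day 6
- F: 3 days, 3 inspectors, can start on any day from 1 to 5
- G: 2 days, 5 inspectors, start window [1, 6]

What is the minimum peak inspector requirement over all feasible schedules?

Early-start (A@1, B@1, C@1, D@1, E@1, F@1, G@1) gives peak 19: d1:19  d2:18  d3:8  d4:5  d5:0  d6:0  d7:0.
Shift B→3, D→5, F→3, G→6.
Schedule A@1, B@3, C@1, D@5, E@1, F@3, G@6: d1:8  d2:8  d3:8  d4:8  d5:6  d6:7  d7:5 — peak 8.
Total inspector-days = 50 over 7 days ⇒ peak ≥ ⌈50/7⌉ = 8, so 8 is optimal.

8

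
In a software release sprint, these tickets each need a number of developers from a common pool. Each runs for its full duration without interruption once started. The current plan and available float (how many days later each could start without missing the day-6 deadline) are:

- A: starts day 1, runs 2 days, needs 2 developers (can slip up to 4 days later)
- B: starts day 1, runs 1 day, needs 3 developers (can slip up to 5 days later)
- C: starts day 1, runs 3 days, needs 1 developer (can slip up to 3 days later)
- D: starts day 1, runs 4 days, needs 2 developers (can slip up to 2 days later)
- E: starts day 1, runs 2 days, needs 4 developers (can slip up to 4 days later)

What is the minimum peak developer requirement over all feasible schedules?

Early-start (A@1, B@1, C@1, D@1, E@1) gives peak 12: d1:12  d2:9  d3:3  d4:2  d5:0  d6:0.
Shift B→3, C→4, E→5.
Schedule A@1, B@3, C@4, D@1, E@5: d1:4  d2:4  d3:5  d4:3  d5:5  d6:5 — peak 5.
Total developer-days = 26 over 6 days ⇒ peak ≥ ⌈26/6⌉ = 5, so 5 is optimal.

5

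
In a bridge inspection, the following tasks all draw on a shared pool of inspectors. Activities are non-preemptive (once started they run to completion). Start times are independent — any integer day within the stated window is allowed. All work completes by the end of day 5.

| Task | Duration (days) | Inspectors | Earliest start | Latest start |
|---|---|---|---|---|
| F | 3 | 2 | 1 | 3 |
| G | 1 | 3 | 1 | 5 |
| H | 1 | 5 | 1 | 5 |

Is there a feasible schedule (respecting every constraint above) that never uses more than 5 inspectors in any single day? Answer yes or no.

Schedule F@1, G@1, H@4: d1:5  d2:2  d3:2  d4:5  d5:0 — peak 5 ≤ 5.

yes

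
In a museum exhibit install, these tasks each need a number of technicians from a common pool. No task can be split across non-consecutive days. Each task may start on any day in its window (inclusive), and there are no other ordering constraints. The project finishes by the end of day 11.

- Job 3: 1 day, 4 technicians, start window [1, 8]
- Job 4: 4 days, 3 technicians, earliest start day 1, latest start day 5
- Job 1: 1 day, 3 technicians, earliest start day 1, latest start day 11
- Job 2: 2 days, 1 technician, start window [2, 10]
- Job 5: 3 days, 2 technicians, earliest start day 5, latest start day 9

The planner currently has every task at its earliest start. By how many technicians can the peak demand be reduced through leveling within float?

Early-start peak: d1:10  d2:4  d3:4  d4:3  d5:2  d6:2  d7:2  d8:0  d9:0  d10:0  d11:0 ⇒ 10.
Leveled (Job 3@1, Job 4@2, Job 1@6, Job 2@2, Job 5@7): d1:4  d2:4  d3:4  d4:3  d5:3  d6:3  d7:2  d8:2  d9:2  d10:0  d11:0 ⇒ 4.
Reduction 10 − 4 = 6.

6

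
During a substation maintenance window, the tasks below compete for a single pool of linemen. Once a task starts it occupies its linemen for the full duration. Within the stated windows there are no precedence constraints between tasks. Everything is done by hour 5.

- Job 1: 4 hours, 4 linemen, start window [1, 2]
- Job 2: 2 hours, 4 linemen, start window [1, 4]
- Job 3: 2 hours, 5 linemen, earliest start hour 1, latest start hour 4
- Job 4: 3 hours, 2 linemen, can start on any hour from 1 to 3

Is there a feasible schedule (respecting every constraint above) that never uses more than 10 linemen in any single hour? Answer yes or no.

yes

Schedule Job 1@1, Job 2@1, Job 3@4, Job 4@1: h1:10  h2:10  h3:6  h4:9  h5:5 — peak 10 ≤ 10.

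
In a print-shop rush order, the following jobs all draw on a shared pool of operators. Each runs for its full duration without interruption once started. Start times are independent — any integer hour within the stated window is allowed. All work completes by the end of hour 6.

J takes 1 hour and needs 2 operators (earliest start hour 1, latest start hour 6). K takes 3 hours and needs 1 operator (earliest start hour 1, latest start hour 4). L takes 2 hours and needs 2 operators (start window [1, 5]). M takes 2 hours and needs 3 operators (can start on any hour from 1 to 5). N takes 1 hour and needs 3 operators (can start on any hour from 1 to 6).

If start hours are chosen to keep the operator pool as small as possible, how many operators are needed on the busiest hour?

3

Early-start (J@1, K@1, L@1, M@1, N@1) gives peak 11: h1:11  h2:6  h3:1  h4:0  h5:0  h6:0.
Shift L→2, M→4, N→6.
Schedule J@1, K@1, L@2, M@4, N@6: h1:3  h2:3  h3:3  h4:3  h5:3  h6:3 — peak 3.
Total operator-hours = 18 over 6 hours ⇒ peak ≥ ⌈18/6⌉ = 3, so 3 is optimal.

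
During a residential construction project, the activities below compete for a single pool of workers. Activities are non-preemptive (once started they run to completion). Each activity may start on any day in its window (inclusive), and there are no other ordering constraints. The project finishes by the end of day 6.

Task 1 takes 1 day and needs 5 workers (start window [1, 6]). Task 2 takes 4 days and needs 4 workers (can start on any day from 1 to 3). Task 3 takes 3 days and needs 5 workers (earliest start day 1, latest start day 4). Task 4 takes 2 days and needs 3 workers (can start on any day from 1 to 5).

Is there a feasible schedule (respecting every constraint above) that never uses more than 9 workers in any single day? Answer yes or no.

yes

Schedule Task 1@1, Task 2@1, Task 3@2, Task 4@5: d1:9  d2:9  d3:9  d4:9  d5:3  d6:3 — peak 9 ≤ 9.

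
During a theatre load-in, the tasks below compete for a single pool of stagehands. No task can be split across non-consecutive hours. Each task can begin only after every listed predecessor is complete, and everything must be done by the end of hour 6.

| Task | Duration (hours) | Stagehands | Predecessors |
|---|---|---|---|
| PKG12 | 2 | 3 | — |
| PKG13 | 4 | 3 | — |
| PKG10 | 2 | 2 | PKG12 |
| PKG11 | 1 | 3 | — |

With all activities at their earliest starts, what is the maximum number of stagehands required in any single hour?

9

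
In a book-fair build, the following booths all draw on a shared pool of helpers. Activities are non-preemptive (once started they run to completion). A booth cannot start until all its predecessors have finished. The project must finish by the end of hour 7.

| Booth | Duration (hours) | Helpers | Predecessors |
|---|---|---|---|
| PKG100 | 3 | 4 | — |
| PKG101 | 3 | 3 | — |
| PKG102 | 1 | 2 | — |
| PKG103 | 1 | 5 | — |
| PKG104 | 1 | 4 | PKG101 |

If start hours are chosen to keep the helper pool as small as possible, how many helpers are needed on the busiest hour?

Early-start (PKG100@1, PKG101@1, PKG102@1, PKG103@1, PKG104@4) gives peak 14: h1:14  h2:7  h3:7  h4:4  h5:0  h6:0  h7:0.
Shift PKG102→4, PKG103→4, PKG104→5.
Schedule PKG100@1, PKG101@1, PKG102@4, PKG103@4, PKG104@5: h1:7  h2:7  h3:7  h4:7  h5:4  h6:0  h7:0 — peak 7.

7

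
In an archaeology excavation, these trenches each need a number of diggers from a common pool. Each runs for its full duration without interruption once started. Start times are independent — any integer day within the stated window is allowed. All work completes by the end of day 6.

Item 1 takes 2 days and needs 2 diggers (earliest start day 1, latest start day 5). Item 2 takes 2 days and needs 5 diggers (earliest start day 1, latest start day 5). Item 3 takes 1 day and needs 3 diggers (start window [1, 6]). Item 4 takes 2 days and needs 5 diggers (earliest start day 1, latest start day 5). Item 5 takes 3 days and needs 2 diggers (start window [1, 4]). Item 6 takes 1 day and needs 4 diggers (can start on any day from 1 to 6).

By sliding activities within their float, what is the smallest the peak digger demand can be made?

7

Early-start (Item 1@1, Item 2@1, Item 3@1, Item 4@1, Item 5@1, Item 6@1) gives peak 21: d1:21  d2:14  d3:2  d4:0  d5:0  d6:0.
Shift Item 3→3, Item 4→4, Item 5→3, Item 6→6.
Schedule Item 1@1, Item 2@1, Item 3@3, Item 4@4, Item 5@3, Item 6@6: d1:7  d2:7  d3:5  d4:7  d5:7  d6:4 — peak 7.
Total digger-days = 37 over 6 days ⇒ peak ≥ ⌈37/6⌉ = 7, so 7 is optimal.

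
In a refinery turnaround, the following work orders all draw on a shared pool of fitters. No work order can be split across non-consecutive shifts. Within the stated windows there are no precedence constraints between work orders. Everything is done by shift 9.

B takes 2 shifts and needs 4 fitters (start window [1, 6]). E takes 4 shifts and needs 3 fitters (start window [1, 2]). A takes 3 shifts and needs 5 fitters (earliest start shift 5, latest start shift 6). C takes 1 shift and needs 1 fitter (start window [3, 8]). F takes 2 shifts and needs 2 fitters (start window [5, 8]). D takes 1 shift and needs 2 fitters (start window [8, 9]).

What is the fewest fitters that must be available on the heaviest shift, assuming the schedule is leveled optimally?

Schedule B@1, E@1, A@5, C@3, F@5, D@8: s1:7  s2:7  s3:4  s4:3  s5:7  s6:7  s7:5  s8:2  s9:0 — peak 7.

7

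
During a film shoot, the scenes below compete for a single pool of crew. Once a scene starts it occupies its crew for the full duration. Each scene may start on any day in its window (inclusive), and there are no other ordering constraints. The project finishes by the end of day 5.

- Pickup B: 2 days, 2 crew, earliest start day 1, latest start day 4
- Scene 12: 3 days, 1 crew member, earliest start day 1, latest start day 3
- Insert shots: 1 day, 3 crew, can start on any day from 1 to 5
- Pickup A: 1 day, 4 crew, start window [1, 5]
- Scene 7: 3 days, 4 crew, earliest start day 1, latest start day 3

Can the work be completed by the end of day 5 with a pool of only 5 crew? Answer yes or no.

Total crew member-days = 26; over 5 days the average is 26/5 > 5, so some day must exceed 5.

no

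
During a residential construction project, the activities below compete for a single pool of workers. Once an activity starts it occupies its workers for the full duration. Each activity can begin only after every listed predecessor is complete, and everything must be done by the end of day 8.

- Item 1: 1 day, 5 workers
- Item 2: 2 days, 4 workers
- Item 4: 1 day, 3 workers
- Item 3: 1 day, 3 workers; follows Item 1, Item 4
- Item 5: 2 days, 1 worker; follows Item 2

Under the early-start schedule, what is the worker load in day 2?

7

At early start, day 2 has: Item 2, Item 3.
Demand: 4 + 3 = 7.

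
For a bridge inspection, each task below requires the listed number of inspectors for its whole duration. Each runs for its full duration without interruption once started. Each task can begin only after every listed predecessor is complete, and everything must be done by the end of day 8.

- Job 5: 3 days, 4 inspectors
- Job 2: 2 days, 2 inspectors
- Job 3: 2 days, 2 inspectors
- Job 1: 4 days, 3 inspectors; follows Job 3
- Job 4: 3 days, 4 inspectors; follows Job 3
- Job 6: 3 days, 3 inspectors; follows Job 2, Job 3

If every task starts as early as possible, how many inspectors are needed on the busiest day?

14

Early-start schedule: Job 5@1, Job 2@1, Job 3@1, Job 1@3, Job 4@3, Job 6@3.
Load per day: day 1: 8, day 2: 8, day 3: 14, day 4: 10, day 5: 10, day 6: 3, day 7: 0, day 8: 0.
Peak is 14.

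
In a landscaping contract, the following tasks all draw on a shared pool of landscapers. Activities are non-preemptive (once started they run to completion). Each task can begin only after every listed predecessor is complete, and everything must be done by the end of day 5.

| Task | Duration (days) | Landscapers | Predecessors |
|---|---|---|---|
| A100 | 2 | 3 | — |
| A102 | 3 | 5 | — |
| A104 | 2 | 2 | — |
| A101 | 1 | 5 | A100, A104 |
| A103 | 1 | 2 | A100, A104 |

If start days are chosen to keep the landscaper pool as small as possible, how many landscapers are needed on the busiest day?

8

Early-start (A100@1, A102@1, A104@1, A101@3, A103@3) gives peak 12: d1:10  d2:10  d3:12  d4:0  d5:0.
Shift A104→3, A101→5, A103→5.
Schedule A100@1, A102@1, A104@3, A101@5, A103@5: d1:8  d2:8  d3:7  d4:2  d5:7 — peak 8.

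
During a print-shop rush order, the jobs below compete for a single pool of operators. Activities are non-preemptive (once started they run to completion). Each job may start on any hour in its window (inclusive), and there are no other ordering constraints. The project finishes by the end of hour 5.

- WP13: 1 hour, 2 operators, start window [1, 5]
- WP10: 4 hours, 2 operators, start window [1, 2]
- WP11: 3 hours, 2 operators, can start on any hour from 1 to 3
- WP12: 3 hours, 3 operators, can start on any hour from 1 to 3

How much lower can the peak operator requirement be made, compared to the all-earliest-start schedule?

Early-start peak: h1:9  h2:7  h3:7  h4:2  h5:0 ⇒ 9.
Leveled (WP13@1, WP10@1, WP11@1, WP12@2): h1:6  h2:7  h3:7  h4:5  h5:0 ⇒ 7.
Reduction 9 − 7 = 2.

2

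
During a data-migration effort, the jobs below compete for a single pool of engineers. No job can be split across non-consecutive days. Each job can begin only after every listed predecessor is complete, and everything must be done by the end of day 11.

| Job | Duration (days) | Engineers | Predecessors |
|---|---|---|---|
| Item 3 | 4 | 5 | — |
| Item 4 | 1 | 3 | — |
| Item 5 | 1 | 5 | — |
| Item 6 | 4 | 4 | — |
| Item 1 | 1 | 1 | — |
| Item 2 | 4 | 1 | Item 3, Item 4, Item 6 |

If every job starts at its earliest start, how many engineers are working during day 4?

At early start, day 4 has: Item 3, Item 6.
Demand: 5 + 4 = 9.

9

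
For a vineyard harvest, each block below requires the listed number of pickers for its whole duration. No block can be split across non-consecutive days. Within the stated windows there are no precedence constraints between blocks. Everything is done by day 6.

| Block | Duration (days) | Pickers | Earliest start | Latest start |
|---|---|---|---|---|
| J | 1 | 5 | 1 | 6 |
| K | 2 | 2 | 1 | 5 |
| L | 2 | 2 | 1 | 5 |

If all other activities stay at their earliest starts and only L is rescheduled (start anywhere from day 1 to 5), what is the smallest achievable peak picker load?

7

L@1: d1:9  d2:4  d3:0  d4:0  d5:0  d6:0 → peak 9
L@2: d1:7  d2:4  d3:2  d4:0  d5:0  d6:0 → peak 7
L@3: d1:7  d2:2  d3:2  d4:2  d5:0  d6:0 → peak 7
L@4: d1:7  d2:2  d3:0  d4:2  d5:2  d6:0 → peak 7
L@5: d1:7  d2:2  d3:0  d4:0  d5:2  d6:2 → peak 7
Best is L@2, peak 7.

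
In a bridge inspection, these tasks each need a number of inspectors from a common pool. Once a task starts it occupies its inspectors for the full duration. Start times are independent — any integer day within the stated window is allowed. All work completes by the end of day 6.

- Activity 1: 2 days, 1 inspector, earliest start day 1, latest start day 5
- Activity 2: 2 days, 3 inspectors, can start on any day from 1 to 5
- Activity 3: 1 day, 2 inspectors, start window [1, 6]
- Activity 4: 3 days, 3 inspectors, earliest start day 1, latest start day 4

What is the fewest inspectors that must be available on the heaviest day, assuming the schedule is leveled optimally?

Early-start (Activity 1@1, Activity 2@1, Activity 3@1, Activity 4@1) gives peak 9: d1:9  d2:7  d3:3  d4:0  d5:0  d6:0.
Shift Activity 3→3, Activity 4→4.
Schedule Activity 1@1, Activity 2@1, Activity 3@3, Activity 4@4: d1:4  d2:4  d3:2  d4:3  d5:3  d6:3 — peak 4.
Total inspector-days = 19 over 6 days ⇒ peak ≥ ⌈19/6⌉ = 4, so 4 is optimal.

4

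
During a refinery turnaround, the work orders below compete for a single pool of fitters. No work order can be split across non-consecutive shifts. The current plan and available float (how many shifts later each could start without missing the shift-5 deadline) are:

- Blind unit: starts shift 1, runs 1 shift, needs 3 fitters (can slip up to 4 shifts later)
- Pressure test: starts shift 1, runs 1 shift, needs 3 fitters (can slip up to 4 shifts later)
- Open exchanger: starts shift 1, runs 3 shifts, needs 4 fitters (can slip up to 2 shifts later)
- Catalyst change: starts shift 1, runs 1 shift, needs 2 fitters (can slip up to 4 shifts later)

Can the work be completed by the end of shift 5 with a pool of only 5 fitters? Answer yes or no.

yes

Schedule Blind unit@1, Pressure test@2, Open exchanger@3, Catalyst change@1: s1:5  s2:3  s3:4  s4:4  s5:4 — peak 5 ≤ 5.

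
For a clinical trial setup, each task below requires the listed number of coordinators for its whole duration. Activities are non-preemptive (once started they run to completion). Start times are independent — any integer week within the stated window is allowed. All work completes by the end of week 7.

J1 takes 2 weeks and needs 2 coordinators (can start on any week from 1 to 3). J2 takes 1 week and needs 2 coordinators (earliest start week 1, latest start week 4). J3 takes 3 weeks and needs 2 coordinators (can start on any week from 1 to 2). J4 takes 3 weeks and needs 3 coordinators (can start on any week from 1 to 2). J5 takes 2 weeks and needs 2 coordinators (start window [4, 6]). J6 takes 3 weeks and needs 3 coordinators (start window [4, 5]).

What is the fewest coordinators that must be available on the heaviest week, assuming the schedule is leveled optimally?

7

Early-start (J1@1, J2@1, J3@1, J4@1, J5@4, J6@4) gives peak 9: w1:9  w2:7  w3:5  w4:5  w5:5  w6:3  w7:0.
Shift J4→2, J6→5.
Schedule J1@1, J2@1, J3@1, J4@2, J5@4, J6@5: w1:6  w2:7  w3:5  w4:5  w5:5  w6:3  w7:3 — peak 7.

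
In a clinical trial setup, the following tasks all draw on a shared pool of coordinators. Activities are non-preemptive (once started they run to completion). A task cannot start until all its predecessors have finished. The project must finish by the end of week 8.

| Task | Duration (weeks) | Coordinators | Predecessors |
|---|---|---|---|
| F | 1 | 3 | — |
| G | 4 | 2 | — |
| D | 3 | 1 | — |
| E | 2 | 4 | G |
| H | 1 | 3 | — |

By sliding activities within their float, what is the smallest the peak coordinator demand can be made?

Early-start (F@1, G@1, D@1, E@5, H@1) gives peak 9: w1:9  w2:3  w3:3  w4:2  w5:4  w6:4  w7:0  w8:0.
Shift G→2, E→6, H→8.
Schedule F@1, G@2, D@1, E@6, H@8: w1:4  w2:3  w3:3  w4:2  w5:2  w6:4  w7:4  w8:3 — peak 4.
Total coordinator-weeks = 25 over 8 weeks ⇒ peak ≥ ⌈25/8⌉ = 4, so 4 is optimal.

4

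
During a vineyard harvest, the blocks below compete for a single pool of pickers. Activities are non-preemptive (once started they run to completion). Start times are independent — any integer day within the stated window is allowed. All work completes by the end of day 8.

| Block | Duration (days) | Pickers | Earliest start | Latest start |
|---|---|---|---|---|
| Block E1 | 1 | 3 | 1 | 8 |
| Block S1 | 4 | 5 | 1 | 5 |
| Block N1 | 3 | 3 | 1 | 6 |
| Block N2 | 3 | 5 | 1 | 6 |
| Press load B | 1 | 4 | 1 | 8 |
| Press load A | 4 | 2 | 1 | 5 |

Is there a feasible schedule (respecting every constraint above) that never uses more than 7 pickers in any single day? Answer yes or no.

Total picker-days = 59; over 8 days the average is 59/8 > 7, so some day must exceed 7.

no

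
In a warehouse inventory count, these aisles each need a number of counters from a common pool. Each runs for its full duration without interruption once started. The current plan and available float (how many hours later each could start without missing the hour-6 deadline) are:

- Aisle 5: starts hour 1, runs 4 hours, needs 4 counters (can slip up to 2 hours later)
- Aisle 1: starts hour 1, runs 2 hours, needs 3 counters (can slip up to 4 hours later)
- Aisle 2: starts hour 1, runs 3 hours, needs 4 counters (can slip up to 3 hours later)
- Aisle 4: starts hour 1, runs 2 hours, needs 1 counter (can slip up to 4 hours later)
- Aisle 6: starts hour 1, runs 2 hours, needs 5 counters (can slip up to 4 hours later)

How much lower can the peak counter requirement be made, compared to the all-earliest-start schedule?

8

Early-start peak: h1:17  h2:17  h3:8  h4:4  h5:0  h6:0 ⇒ 17.
Leveled (Aisle 5@1, Aisle 1@1, Aisle 2@3, Aisle 4@1, Aisle 6@5): h1:8  h2:8  h3:8  h4:8  h5:9  h6:5 ⇒ 9.
Reduction 17 − 9 = 8.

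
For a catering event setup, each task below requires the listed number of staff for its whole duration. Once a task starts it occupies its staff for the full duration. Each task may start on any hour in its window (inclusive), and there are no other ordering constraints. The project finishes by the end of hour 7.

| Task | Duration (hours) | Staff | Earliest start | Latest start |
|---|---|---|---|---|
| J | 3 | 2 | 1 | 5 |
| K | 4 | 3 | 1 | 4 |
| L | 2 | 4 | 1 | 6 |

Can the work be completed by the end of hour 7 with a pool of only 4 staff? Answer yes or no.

The minimum achievable peak is 5; 4 < 5, so no feasible schedule stays within the cap.

no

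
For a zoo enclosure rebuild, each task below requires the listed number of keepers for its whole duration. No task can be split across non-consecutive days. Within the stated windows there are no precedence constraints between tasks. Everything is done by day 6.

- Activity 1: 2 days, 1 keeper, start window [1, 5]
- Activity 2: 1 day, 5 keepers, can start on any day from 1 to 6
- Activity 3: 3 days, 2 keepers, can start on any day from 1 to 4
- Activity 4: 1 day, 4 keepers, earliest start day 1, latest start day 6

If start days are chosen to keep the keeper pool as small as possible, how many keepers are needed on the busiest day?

5

Early-start (Activity 1@1, Activity 2@1, Activity 3@1, Activity 4@1) gives peak 12: d1:12  d2:3  d3:2  d4:0  d5:0  d6:0.
Shift Activity 2→3, Activity 3→4.
Schedule Activity 1@1, Activity 2@3, Activity 3@4, Activity 4@1: d1:5  d2:1  d3:5  d4:2  d5:2  d6:2 — peak 5.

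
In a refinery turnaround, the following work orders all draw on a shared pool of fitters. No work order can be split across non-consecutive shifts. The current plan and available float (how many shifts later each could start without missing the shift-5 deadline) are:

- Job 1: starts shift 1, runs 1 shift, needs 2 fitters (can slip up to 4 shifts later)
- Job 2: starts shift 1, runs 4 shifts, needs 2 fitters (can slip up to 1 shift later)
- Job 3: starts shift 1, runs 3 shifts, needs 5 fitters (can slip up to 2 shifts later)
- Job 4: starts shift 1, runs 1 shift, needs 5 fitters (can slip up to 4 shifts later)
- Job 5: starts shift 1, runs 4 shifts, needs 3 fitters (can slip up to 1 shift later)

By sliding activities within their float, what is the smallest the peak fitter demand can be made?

Early-start (Job 1@1, Job 2@1, Job 3@1, Job 4@1, Job 5@1) gives peak 17: s1:17  s2:10  s3:10  s4:5  s5:0.
Shift Job 4→4, Job 5→2.
Schedule Job 1@1, Job 2@1, Job 3@1, Job 4@4, Job 5@2: s1:9  s2:10  s3:10  s4:10  s5:3 — peak 10.

10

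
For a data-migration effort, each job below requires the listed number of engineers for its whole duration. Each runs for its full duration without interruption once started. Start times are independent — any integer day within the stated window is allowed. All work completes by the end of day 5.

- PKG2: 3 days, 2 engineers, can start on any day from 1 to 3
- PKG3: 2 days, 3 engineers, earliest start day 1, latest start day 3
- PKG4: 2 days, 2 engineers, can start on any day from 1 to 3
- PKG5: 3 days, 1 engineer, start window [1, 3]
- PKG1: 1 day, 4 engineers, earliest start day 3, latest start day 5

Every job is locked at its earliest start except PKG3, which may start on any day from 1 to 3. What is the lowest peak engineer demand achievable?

8

PKG3@1: d1:8  d2:8  d3:7  d4:0  d5:0 → peak 8
PKG3@2: d1:5  d2:8  d3:10  d4:0  d5:0 → peak 10
PKG3@3: d1:5  d2:5  d3:10  d4:3  d5:0 → peak 10
Best is PKG3@1, peak 8.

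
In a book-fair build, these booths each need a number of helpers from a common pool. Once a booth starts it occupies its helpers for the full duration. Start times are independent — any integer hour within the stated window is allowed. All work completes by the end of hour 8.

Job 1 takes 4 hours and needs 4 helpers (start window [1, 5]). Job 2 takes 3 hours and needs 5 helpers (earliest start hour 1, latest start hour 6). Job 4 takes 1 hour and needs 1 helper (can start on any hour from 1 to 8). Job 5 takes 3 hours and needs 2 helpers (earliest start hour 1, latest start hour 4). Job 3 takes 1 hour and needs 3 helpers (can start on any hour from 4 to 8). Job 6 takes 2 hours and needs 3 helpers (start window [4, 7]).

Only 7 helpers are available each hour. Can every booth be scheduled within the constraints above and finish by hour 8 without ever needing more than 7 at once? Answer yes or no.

Schedule Job 1@1, Job 2@6, Job 4@1, Job 5@1, Job 3@5, Job 6@4: h1:7  h2:6  h3:6  h4:7  h5:6  h6:5  h7:5  h8:5 — peak 7 ≤ 7.

yes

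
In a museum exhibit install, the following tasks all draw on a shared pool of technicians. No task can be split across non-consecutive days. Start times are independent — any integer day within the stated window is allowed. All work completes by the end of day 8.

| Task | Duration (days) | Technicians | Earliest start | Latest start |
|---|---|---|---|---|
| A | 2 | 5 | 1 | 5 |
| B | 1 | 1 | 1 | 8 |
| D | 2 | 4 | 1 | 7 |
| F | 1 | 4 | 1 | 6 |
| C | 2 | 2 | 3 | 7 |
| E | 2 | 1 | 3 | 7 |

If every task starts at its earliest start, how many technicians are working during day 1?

14

At early start, day 1 has: A, B, D, F.
Demand: 5 + 1 + 4 + 4 = 14.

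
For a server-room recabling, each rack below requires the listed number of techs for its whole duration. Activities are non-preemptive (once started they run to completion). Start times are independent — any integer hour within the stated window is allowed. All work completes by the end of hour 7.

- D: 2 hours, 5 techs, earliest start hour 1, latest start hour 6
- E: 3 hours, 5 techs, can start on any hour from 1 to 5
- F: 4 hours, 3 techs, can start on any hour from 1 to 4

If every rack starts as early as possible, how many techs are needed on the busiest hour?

Early-start schedule: D@1, E@1, F@1.
Load per hour: hour 1: 13, hour 2: 13, hour 3: 8, hour 4: 3, hour 5: 0, hour 6: 0, hour 7: 0.
Peak is 13.

13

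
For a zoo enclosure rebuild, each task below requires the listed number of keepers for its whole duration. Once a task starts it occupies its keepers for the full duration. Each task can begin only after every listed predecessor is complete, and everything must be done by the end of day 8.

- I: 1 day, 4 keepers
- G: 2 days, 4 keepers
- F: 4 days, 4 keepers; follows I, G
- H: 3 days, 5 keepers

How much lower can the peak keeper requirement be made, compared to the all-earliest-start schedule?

Early-start peak: d1:13  d2:9  d3:9  d4:4  d5:4  d6:4  d7:0  d8:0 ⇒ 13.
Leveled (I@1, G@1, F@3, H@2): d1:8  d2:9  d3:9  d4:9  d5:4  d6:4  d7:0  d8:0 ⇒ 9.
Reduction 13 − 9 = 4.

4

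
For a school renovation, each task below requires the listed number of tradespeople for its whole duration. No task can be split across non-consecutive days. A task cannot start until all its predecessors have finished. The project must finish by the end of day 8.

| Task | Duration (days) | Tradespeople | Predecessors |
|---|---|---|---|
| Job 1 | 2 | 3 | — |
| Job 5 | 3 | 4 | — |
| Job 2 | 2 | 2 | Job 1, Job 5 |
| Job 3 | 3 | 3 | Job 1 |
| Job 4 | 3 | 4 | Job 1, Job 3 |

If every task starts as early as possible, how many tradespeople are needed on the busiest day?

7

Early-start schedule: Job 1@1, Job 5@1, Job 2@4, Job 3@3, Job 4@6.
Load per day: day 1: 7, day 2: 7, day 3: 7, day 4: 5, day 5: 5, day 6: 4, day 7: 4, day 8: 4.
Peak is 7.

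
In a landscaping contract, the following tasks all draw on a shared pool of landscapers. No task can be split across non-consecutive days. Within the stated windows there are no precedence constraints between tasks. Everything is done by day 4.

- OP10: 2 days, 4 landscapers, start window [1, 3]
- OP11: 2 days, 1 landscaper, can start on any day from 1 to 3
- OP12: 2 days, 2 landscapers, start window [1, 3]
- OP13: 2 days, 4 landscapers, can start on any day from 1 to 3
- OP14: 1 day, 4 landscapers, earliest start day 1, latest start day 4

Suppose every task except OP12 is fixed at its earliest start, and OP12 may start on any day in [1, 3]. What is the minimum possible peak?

OP12@1: d1:15  d2:11  d3:0  d4:0 → peak 15
OP12@2: d1:13  d2:11  d3:2  d4:0 → peak 13
OP12@3: d1:13  d2:9  d3:2  d4:2 → peak 13
Best is OP12@2, peak 13.

13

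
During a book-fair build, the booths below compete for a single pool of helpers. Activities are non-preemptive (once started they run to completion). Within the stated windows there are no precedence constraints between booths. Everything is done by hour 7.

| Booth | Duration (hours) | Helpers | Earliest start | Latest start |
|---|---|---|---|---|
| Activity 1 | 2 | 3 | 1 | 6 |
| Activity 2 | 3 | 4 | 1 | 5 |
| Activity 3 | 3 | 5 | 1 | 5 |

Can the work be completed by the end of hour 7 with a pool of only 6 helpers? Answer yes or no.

The minimum achievable peak is 7; 6 < 7, so no feasible schedule stays within the cap.

no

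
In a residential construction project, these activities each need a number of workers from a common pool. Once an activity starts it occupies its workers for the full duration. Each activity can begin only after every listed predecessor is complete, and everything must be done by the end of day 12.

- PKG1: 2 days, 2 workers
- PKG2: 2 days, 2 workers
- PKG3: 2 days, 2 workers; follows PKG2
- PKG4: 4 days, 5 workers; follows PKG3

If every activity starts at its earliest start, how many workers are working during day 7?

5

At early start, day 7 has: PKG4.
Demand: 5 = 5.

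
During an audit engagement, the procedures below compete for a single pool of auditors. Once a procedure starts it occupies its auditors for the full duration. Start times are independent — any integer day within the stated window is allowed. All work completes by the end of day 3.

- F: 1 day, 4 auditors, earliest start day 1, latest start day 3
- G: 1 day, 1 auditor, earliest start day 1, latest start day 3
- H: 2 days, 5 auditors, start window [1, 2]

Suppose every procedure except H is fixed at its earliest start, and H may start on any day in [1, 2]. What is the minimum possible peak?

5

H@1: d1:10  d2:5  d3:0 → peak 10
H@2: d1:5  d2:5  d3:5 → peak 5
Best is H@2, peak 5.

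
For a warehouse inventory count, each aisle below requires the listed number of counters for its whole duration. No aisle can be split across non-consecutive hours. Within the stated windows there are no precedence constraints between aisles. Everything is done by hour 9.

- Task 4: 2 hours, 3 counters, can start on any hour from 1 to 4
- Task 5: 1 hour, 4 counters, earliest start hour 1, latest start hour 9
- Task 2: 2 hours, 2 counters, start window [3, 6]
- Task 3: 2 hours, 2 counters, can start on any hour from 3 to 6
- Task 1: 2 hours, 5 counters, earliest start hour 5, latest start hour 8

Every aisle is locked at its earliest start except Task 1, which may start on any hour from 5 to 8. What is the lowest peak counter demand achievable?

Task 1@5: h1:7  h2:3  h3:4  h4:4  h5:5  h6:5  h7:0  h8:0  h9:0 → peak 7
Task 1@6: h1:7  h2:3  h3:4  h4:4  h5:0  h6:5  h7:5  h8:0  h9:0 → peak 7
Task 1@7: h1:7  h2:3  h3:4  h4:4  h5:0  h6:0  h7:5  h8:5  h9:0 → peak 7
Task 1@8: h1:7  h2:3  h3:4  h4:4  h5:0  h6:0  h7:0  h8:5  h9:5 → peak 7
Best is Task 1@5, peak 7.

7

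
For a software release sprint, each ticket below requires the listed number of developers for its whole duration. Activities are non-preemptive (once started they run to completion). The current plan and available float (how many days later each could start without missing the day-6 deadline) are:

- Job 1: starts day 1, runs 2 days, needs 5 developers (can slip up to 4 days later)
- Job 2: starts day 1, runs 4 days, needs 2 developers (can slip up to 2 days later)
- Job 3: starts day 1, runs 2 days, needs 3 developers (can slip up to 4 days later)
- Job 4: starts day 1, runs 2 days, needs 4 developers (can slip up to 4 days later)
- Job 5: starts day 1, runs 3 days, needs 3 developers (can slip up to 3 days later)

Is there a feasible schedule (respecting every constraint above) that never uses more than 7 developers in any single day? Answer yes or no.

The minimum achievable peak is 8; 7 < 8, so no feasible schedule stays within the cap.

no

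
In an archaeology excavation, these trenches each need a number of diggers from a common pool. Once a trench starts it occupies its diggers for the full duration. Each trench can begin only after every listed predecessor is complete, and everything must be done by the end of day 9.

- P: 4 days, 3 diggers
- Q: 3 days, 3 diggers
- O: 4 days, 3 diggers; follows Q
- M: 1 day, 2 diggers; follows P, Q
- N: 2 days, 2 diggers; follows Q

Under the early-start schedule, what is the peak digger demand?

8

Early-start schedule: P@1, Q@1, O@4, M@5, N@4.
Load per day: day 1: 6, day 2: 6, day 3: 6, day 4: 8, day 5: 7, day 6: 3, day 7: 3, day 8: 0, day 9: 0.
Peak is 8.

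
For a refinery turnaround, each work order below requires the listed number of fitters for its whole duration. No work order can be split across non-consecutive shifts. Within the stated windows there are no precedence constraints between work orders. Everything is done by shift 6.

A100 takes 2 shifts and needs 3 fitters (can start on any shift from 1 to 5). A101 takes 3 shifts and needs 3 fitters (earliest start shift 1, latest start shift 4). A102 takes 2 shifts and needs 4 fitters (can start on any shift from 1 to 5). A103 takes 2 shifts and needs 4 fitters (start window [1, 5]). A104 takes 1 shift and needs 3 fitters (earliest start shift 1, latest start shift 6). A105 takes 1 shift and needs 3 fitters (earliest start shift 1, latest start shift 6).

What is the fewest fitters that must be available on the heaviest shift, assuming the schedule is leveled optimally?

Early-start (A100@1, A101@1, A102@1, A103@1, A104@1, A105@1) gives peak 20: s1:20  s2:14  s3:3  s4:0  s5:0  s6:0.
Shift A102→3, A103→5, A104→4, A105→5.
Schedule A100@1, A101@1, A102@3, A103@5, A104@4, A105@5: s1:6  s2:6  s3:7  s4:7  s5:7  s6:4 — peak 7.
Total fitter-shifts = 37 over 6 shifts ⇒ peak ≥ ⌈37/6⌉ = 7, so 7 is optimal.

7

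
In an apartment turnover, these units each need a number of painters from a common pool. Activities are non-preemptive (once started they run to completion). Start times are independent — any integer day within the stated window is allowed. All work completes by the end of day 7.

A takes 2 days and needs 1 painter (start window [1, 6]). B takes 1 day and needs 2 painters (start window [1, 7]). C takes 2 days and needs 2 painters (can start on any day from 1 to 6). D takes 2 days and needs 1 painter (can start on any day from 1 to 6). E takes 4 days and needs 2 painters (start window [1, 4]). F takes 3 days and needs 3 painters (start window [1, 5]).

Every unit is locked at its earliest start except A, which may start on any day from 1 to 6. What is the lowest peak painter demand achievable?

10

A@1: d1:11  d2:9  d3:5  d4:2  d5:0  d6:0  d7:0 → peak 11
A@2: d1:10  d2:9  d3:6  d4:2  d5:0  d6:0  d7:0 → peak 10
A@3: d1:10  d2:8  d3:6  d4:3  d5:0  d6:0  d7:0 → peak 10
A@4: d1:10  d2:8  d3:5  d4:3  d5:1  d6:0  d7:0 → peak 10
A@5: d1:10  d2:8  d3:5  d4:2  d5:1  d6:1  d7:0 → peak 10
A@6: d1:10  d2:8  d3:5  d4:2  d5:0  d6:1  d7:1 → peak 10
Best is A@2, peak 10.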